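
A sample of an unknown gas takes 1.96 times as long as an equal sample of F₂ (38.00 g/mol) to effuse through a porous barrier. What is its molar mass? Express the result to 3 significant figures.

Since effusion rate ∝ 1/√M, t_X/t_F₂ = √(M_X/M_F₂).
1.96 = √(M_X/38.00)
M_X = 38.00 × 1.96² = 38.00 × 3.842 = 146 g/mol

146 g/mol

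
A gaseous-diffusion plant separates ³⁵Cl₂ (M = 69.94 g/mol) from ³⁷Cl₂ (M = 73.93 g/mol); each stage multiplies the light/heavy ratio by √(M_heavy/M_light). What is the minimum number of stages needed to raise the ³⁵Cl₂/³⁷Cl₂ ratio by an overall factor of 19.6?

Per stage α = (73.93/69.94)^(1/2) = 1.05705^0.5, giving ln α = 0.02774.
Need α^N ≥ 19.6 ⇒ N ≥ ln(19.6) / ln α = 2.976 / 0.02774 = 107.26.
Rounding up, N = 108 stages.

108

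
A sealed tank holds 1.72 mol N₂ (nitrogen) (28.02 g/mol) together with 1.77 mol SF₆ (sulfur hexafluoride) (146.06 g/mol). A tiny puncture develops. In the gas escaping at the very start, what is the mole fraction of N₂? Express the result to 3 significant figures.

Rate_i ∝ x_i/√M_i (Graham's law weighted by mole fraction), so the effusate composition follows n_i/√M_i.
Mole fraction of N₂ in the effusate = (n_N₂/√M_N₂) / (n_N₂/√M_N₂ + n_SF₆/√M_SF₆)
= (1.72/√28.02) / (1.72/√28.02 + 1.77/√146.06) = 0.3249/(0.3249 + 0.1465) = 0.689.

0.689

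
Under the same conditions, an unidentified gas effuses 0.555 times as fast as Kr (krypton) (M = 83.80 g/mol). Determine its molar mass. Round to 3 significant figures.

272 g/mol

From Graham's law, rate_X/rate_Kr = √(M_Kr/M_X).
0.555 = √(83.80/M_X)
M_X = 83.80 / 0.555² = 83.80 / 0.3080 = 272 g/mol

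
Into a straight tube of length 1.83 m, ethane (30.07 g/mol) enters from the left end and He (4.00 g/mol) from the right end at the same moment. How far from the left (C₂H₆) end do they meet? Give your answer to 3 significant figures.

0.489 m

In equal time, each gas travels a distance ∝ its rate ∝ 1/√M, so d_C₂H₆/d_He = √(M_He/M_C₂H₆) = √(4.00/30.07) = 0.3647.
With d_C₂H₆ + d_He = 1.83 m, d_He = 1.83/(1 + 0.3647) = 1.341 m.
d_C₂H₆ = 1.83 − 1.341 = 0.489 m.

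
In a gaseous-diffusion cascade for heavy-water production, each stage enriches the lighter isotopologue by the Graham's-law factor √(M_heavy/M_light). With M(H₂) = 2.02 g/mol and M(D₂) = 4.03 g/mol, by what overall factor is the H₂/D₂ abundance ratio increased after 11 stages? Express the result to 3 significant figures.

After 11 stages the ratio has grown by (√(4.03/2.02))^11 = (4.03/2.02)^(11/2).
= 1.99505^(11/2) = 44.6.

44.6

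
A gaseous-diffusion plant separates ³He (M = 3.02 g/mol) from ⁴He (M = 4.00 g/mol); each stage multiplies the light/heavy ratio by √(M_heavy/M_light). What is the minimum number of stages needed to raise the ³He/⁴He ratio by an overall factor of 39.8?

Per stage α = (4.00/3.02)^(1/2) = 1.32450^0.5, giving ln α = 0.1405.
Need α^N ≥ 39.8 ⇒ N ≥ ln(39.8) / ln α = 3.684 / 0.1405 = 26.22.
Minimum whole number of stages: N = 27.

27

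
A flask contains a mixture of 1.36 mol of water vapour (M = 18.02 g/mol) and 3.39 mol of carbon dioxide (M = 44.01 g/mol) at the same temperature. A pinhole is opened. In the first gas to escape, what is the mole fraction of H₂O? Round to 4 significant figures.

Effusion rate of each component ∝ n_i/√M_i (partial pressure × 1/√M).
So x_H₂O in the escaping gas = (n_H₂O/√M_H₂O) / Σ(n_i/√M_i)
= (1.36/√18.02) / (1.36/√18.02 + 3.39/√44.01) = 0.3204/(0.3204 + 0.5110) = 0.3854.

0.3854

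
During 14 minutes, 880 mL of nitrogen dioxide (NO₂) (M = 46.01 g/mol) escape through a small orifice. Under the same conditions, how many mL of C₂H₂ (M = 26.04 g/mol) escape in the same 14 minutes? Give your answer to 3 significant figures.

1170 mL

By Graham's law, rate_C₂H₂/rate_NO₂ = √(M_NO₂/M_C₂H₂) = √(46.01/26.04) = √1.767 = 1.329.
So the volume for C₂H₂ is 880 × 1.329 = 1170 mL.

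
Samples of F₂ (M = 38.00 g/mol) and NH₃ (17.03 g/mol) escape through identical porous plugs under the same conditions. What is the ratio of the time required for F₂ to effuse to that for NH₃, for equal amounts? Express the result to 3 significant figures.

From Graham's law, t_F₂/t_NH₃ = √(M_F₂/M_NH₃) = √(38.00/17.03) = √2.231 = 1.49.

1.49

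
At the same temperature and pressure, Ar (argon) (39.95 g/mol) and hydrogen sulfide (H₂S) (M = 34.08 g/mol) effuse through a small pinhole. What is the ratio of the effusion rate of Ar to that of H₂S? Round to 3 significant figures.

0.924

Since effusion rate ∝ 1/√M, rate_Ar/rate_H₂S = √(M_H₂S/M_Ar) = √(34.08/39.95) = √0.8531 = 0.924.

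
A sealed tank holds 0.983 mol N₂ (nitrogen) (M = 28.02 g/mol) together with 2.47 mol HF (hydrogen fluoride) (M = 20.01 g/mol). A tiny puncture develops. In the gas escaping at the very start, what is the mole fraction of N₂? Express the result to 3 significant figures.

0.252

The effusion rate of species i is ∝ p_i/√M_i ∝ n_i/√M_i.
x_N₂(eff) = (n_N₂/√M_N₂) / (n_N₂/√M_N₂ + n_HF/√M_HF)
= (0.983/√28.02) / (0.983/√28.02 + 2.47/√20.01) = 0.1857/(0.1857 + 0.5522) = 0.252.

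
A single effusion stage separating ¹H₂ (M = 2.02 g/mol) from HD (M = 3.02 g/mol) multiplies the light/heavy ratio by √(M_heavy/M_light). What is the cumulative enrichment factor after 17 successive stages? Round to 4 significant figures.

30.52

The single-stage factor is √(M_heavy/M_light), so 17 stages give [√(3.02/2.02)]^17 = (3.02/2.02)^(17/2).
= 1.49505^(17/2) = 30.52.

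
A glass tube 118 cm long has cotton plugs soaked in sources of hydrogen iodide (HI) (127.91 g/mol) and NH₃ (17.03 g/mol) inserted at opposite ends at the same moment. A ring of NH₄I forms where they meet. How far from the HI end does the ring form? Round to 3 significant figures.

31.5 cm

Graham's law gives d_HI/d_NH₃ = rate_HI/rate_NH₃ = √(M_NH₃/M_HI) = √(17.03/127.91) = 0.3649.
With d_HI + d_NH₃ = 118 cm, d_NH₃ = 118/(1 + 0.3649) = 86.45 cm.
d_HI = 118 − 86.45 = 31.5 cm.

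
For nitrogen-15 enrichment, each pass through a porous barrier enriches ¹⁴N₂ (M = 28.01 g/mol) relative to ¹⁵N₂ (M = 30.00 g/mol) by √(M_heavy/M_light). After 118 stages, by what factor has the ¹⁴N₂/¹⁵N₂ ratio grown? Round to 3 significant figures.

57.4

The single-stage factor is √(M_heavy/M_light), so 118 stages give [√(30.00/28.01)]^118 = (30.00/28.01)^(118/2).
= 1.07105^59 = 57.4.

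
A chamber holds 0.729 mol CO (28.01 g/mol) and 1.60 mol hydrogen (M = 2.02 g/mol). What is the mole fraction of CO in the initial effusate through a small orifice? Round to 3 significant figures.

0.109

Effusion rate of each component ∝ n_i/√M_i (partial pressure × 1/√M).
Mole fraction of CO in the effusate = (n_CO/√M_CO) / (n_CO/√M_CO + n_H₂/√M_H₂)
= (0.729/√28.01) / (0.729/√28.01 + 1.60/√2.02) = 0.1377/(0.1377 + 1.126) = 0.109.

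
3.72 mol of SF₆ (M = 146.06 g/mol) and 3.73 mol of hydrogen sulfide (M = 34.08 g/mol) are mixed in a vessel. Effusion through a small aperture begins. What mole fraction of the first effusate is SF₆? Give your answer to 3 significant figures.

0.325

Rate_i ∝ x_i/√M_i (Graham's law weighted by mole fraction), so the effusate composition follows n_i/√M_i.
So x_SF₆ in the escaping gas = (n_SF₆/√M_SF₆) / Σ(n_i/√M_i)
= (3.72/√146.06) / (3.72/√146.06 + 3.73/√34.08) = 0.3078/(0.3078 + 0.6389) = 0.325.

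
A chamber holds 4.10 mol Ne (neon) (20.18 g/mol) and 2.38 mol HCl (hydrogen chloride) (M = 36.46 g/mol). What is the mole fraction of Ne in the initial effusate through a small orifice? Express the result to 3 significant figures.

Each component's effusion rate ∝ (its partial pressure)·(1/√M) ∝ n_i/√M_i.
Mole fraction of Ne in the effusate = (n_Ne/√M_Ne) / (n_Ne/√M_Ne + n_HCl/√M_HCl)
= (4.10/√20.18) / (4.10/√20.18 + 2.38/√36.46) = 0.9127/(0.9127 + 0.3942) = 0.698.

0.698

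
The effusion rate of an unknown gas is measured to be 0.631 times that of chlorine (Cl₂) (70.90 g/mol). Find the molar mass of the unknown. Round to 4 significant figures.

Since effusion rate ∝ 1/√M, rate_X/rate_Cl₂ = √(M_Cl₂/M_X).
0.631 = √(70.90/M_X)
M_X = 70.90 / 0.631² = 70.90 / 0.3982 = 178.1 g/mol

178.1 g/mol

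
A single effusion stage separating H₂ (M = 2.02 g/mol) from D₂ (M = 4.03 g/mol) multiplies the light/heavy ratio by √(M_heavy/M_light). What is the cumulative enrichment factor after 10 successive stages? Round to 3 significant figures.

31.6

Each stage multiplies the ratio by α = √(4.03/2.02), so after 10 stages the overall factor is α^10 = (4.03/2.02)^(10/2).
= 1.99505^5 = 31.6.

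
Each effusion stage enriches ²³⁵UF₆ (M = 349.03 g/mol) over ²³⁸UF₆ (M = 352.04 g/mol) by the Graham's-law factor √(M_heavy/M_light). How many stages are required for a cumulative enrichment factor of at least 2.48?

Single-stage factor α = √(352.04/349.03), so ln α = ½ ln(1.00862) = 0.004293.
Need α^N ≥ 2.48 ⇒ N ≥ ln(2.48) / ln α = 0.9083 / 0.004293 = 211.54.
Rounding up, N = 212 stages.

212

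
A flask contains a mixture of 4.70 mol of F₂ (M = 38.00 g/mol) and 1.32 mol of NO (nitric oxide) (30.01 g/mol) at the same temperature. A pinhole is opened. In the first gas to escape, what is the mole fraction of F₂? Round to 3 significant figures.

0.760

Effusion rate of each component ∝ n_i/√M_i (partial pressure × 1/√M).
Mole fraction of F₂ in the effusate = (n_F₂/√M_F₂) / (n_F₂/√M_F₂ + n_NO/√M_NO)
= (4.70/√38.00) / (4.70/√38.00 + 1.32/√30.01) = 0.7624/(0.7624 + 0.2410) = 0.760.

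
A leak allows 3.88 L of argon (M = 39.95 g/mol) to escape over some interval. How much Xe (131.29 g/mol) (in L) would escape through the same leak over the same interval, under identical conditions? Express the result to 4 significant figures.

2.140 L

Graham's law gives rate_Xe/rate_Ar = √(M_Ar/M_Xe) = √(39.95/131.29) = √0.3043 = 0.5516.
So the volume for Xe is 3.88 × 0.5516 = 2.140 L.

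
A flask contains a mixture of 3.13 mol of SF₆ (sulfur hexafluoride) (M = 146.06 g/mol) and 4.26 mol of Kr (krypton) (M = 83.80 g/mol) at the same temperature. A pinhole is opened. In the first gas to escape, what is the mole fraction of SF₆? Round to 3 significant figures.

The effusion rate of species i is ∝ p_i/√M_i ∝ n_i/√M_i.
x_SF₆(eff) = (n_SF₆/√M_SF₆) / (n_SF₆/√M_SF₆ + n_Kr/√M_Kr)
= (3.13/√146.06) / (3.13/√146.06 + 4.26/√83.80) = 0.2590/(0.2590 + 0.4654) = 0.358.

0.358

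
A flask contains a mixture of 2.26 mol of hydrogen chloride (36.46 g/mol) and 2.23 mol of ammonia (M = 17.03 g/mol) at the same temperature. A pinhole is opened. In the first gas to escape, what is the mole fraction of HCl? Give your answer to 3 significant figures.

Rate_i ∝ x_i/√M_i (Graham's law weighted by mole fraction), so the effusate composition follows n_i/√M_i.
x_HCl(eff) = (n_HCl/√M_HCl) / (n_HCl/√M_HCl + n_NH₃/√M_NH₃)
= (2.26/√36.46) / (2.26/√36.46 + 2.23/√17.03) = 0.3743/(0.3743 + 0.5404) = 0.409.

0.409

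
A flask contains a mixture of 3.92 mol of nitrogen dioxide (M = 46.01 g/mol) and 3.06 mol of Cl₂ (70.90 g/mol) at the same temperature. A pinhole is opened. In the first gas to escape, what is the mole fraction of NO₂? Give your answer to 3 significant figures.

0.614

Rate_i ∝ x_i/√M_i (Graham's law weighted by mole fraction), so the effusate composition follows n_i/√M_i.
x_NO₂(eff) = (n_NO₂/√M_NO₂) / (n_NO₂/√M_NO₂ + n_Cl₂/√M_Cl₂)
= (3.92/√46.01) / (3.92/√46.01 + 3.06/√70.90) = 0.5779/(0.5779 + 0.3634) = 0.614.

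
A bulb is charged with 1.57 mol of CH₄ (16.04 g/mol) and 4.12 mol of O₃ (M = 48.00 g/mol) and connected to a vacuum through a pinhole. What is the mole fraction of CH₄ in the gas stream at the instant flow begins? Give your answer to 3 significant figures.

0.397

Each component's effusion rate ∝ (its partial pressure)·(1/√M) ∝ n_i/√M_i.
Mole fraction of CH₄ in the effusate = (n_CH₄/√M_CH₄) / (n_CH₄/√M_CH₄ + n_O₃/√M_O₃)
= (1.57/√16.04) / (1.57/√16.04 + 4.12/√48.00) = 0.3920/(0.3920 + 0.5947) = 0.397.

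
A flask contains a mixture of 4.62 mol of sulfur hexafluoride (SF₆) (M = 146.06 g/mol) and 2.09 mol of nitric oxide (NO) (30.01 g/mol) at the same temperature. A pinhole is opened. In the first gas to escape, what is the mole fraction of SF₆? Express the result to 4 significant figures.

0.5005

The effusion rate of species i is ∝ p_i/√M_i ∝ n_i/√M_i.
x_SF₆(eff) = (n_SF₆/√M_SF₆) / (n_SF₆/√M_SF₆ + n_NO/√M_NO)
= (4.62/√146.06) / (4.62/√146.06 + 2.09/√30.01) = 0.3823/(0.3823 + 0.3815) = 0.5005.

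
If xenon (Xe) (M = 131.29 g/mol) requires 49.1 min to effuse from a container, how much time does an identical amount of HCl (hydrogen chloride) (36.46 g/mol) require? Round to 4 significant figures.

By Graham's law, t_HCl/t_Xe = √(M_HCl/M_Xe) = √(36.46/131.29) = √0.2777 = 0.5270.
So the time for HCl is 49.1 × 0.5270 = 25.87 min.

25.87 min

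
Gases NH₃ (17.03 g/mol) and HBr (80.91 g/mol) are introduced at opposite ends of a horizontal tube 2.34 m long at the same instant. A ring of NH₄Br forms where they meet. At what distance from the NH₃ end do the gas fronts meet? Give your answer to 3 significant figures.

1.60 m

In equal time, each gas travels a distance ∝ its rate ∝ 1/√M, so d_NH₃/d_HBr = √(M_HBr/M_NH₃) = √(80.91/17.03) = 2.180.
With d_NH₃ + d_HBr = 2.34 m, d_HBr = 2.34/(1 + 2.180) = 0.7359 m.
d_NH₃ = 2.34 − 0.7359 = 1.60 m.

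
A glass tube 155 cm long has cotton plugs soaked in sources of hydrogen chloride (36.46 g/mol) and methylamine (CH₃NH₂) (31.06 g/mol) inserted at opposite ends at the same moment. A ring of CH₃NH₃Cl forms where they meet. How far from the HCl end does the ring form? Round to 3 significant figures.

74.4 cm

The fronts meet when d_HCl + d_CH₃NH₂ = L with d_HCl/d_CH₃NH₂ = √(M_CH₃NH₂/M_HCl) (Graham's law). Here √(M_CH₃NH₂/M_HCl) = √(31.06/36.46) = 0.9230.
With d_HCl + d_CH₃NH₂ = 155 cm, d_CH₃NH₂ = 155/(1 + 0.9230) = 80.60 cm.
d_HCl = 155 − 80.60 = 74.4 cm.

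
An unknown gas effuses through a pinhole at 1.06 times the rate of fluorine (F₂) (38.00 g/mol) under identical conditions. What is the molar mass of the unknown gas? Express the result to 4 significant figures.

33.82 g/mol

Since effusion rate ∝ 1/√M, rate_X/rate_F₂ = √(M_F₂/M_X).
1.06 = √(38.00/M_X)
M_X = 38.00 / 1.06² = 38.00 / 1.124 = 33.82 g/mol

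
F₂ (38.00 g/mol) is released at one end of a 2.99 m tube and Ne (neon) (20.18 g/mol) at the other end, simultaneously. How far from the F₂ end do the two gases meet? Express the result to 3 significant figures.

Graham's law gives d_F₂/d_Ne = rate_F₂/rate_Ne = √(M_Ne/M_F₂) = √(20.18/38.00) = 0.7287.
With d_F₂ + d_Ne = 2.99 m, d_Ne = 2.99/(1 + 0.7287) = 1.730 m.
d_F₂ = 2.99 − 1.730 = 1.26 m.

1.26 m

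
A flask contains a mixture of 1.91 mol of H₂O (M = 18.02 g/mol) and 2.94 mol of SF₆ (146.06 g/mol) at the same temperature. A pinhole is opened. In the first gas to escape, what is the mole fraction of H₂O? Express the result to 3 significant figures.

0.649

Each component's effusion rate ∝ (its partial pressure)·(1/√M) ∝ n_i/√M_i.
So x_H₂O in the escaping gas = (n_H₂O/√M_H₂O) / Σ(n_i/√M_i)
= (1.91/√18.02) / (1.91/√18.02 + 2.94/√146.06) = 0.4499/(0.4499 + 0.2433) = 0.649.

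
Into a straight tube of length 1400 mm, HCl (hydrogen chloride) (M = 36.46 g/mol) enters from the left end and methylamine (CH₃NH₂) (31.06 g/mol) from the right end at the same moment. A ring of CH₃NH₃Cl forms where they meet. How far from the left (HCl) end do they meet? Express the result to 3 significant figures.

The fronts meet when d_HCl + d_CH₃NH₂ = L with d_HCl/d_CH₃NH₂ = √(M_CH₃NH₂/M_HCl) (Graham's law). Here √(M_CH₃NH₂/M_HCl) = √(31.06/36.46) = 0.9230.
With d_HCl + d_CH₃NH₂ = 1400 mm, d_CH₃NH₂ = 1400/(1 + 0.9230) = 728.0 mm.
d_HCl = 1400 − 728.0 = 672 mm.

672 mm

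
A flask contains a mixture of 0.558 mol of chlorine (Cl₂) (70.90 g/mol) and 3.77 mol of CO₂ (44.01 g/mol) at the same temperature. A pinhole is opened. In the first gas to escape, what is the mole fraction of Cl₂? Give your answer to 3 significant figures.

0.104

The effusion rate of species i is ∝ p_i/√M_i ∝ n_i/√M_i.
Mole fraction of Cl₂ in the effusate = (n_Cl₂/√M_Cl₂) / (n_Cl₂/√M_Cl₂ + n_CO₂/√M_CO₂)
= (0.558/√70.90) / (0.558/√70.90 + 3.77/√44.01) = 0.06627/(0.06627 + 0.5683) = 0.104.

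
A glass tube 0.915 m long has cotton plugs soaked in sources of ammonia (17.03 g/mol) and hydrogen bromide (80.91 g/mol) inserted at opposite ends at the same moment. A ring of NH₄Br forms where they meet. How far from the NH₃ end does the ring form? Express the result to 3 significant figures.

Graham's law gives d_NH₃/d_HBr = rate_NH₃/rate_HBr = √(M_HBr/M_NH₃) = √(80.91/17.03) = 2.180.
With d_NH₃ + d_HBr = 0.915 m, d_HBr = 0.915/(1 + 2.180) = 0.2878 m.
d_NH₃ = 0.915 − 0.2878 = 0.627 m.

0.627 m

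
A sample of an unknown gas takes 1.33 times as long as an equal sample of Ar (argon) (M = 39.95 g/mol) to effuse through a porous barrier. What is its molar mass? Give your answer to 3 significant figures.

Since effusion rate ∝ 1/√M, t_X/t_Ar = √(M_X/M_Ar).
1.33 = √(M_X/39.95)
M_X = 39.95 × 1.33² = 39.95 × 1.769 = 70.7 g/mol

70.7 g/mol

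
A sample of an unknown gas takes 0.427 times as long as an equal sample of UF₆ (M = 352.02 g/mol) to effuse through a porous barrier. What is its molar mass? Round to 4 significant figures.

From Graham's law, t_X/t_UF₆ = √(M_X/M_UF₆).
0.427 = √(M_X/352.02)
M_X = 352.02 × 0.427² = 352.02 × 0.1823 = 64.18 g/mol

64.18 g/mol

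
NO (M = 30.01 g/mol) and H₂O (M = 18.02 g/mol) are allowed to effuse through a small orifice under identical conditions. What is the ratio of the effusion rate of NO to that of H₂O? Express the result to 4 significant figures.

Since effusion rate ∝ 1/√M, rate_NO/rate_H₂O = √(M_H₂O/M_NO) = √(18.02/30.01) = √0.6005 = 0.7749.

0.7749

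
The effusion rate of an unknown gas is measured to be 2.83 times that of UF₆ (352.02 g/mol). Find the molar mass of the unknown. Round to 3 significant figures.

From Graham's law, rate_X/rate_UF₆ = √(M_UF₆/M_X).
2.83 = √(352.02/M_X)
M_X = 352.02 / 2.83² = 352.02 / 8.009 = 44.0 g/mol

44.0 g/mol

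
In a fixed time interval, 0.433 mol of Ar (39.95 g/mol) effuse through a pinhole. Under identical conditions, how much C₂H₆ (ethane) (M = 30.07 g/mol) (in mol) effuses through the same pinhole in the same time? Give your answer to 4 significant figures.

Since effusion rate ∝ 1/√M, rate_C₂H₆/rate_Ar = √(M_Ar/M_C₂H₆) = √(39.95/30.07) = √1.329 = 1.153.
So the amount for C₂H₆ is 0.433 × 1.153 = 0.4991 mol.

0.4991 mol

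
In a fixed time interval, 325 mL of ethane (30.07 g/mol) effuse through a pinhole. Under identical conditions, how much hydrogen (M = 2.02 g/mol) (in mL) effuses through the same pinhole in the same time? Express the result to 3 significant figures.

Graham's law gives rate_H₂/rate_C₂H₆ = √(M_C₂H₆/M_H₂) = √(30.07/2.02) = √14.89 = 3.858.
So the volume for H₂ is 325 × 3.858 = 1250 mL.

1250 mL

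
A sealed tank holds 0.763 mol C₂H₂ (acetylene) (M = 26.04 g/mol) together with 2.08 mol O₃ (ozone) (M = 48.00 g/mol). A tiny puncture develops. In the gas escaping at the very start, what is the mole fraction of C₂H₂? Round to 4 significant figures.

Each component's effusion rate ∝ (its partial pressure)·(1/√M) ∝ n_i/√M_i.
x_C₂H₂(eff) = (n_C₂H₂/√M_C₂H₂) / (n_C₂H₂/√M_C₂H₂ + n_O₃/√M_O₃)
= (0.763/√26.04) / (0.763/√26.04 + 2.08/√48.00) = 0.1495/(0.1495 + 0.3002) = 0.3325.

0.3325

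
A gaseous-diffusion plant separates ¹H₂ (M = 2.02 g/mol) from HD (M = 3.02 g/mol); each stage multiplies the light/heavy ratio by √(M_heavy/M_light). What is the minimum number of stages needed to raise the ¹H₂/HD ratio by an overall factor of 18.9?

With α = √(3.02/2.02) per stage, ln α = ½ ln(1.49505) = 0.2011.
Need α^N ≥ 18.9 ⇒ N ≥ ln(18.9) / ln α = 2.939 / 0.2011 = 14.62.
Rounding up, N = 15 stages.

15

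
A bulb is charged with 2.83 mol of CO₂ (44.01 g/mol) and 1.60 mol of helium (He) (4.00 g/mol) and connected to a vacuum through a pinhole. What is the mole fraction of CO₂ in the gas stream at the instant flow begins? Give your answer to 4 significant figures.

Rate_i ∝ x_i/√M_i (Graham's law weighted by mole fraction), so the effusate composition follows n_i/√M_i.
Mole fraction of CO₂ in the effusate = (n_CO₂/√M_CO₂) / (n_CO₂/√M_CO₂ + n_He/√M_He)
= (2.83/√44.01) / (2.83/√44.01 + 1.60/√4.00) = 0.4266/(0.4266 + 0.8000) = 0.3478.

0.3478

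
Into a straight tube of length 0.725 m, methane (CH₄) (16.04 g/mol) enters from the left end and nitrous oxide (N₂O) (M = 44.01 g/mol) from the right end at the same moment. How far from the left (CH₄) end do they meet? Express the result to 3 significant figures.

0.452 m

Distances travelled in equal time are proportional to diffusion rates, so d_CH₄/d_N₂O = √(M_N₂O/M_CH₄) = √(44.01/16.04) = 1.656.
With d_CH₄ + d_N₂O = 0.725 m, d_N₂O = 0.725/(1 + 1.656) = 0.2729 m.
d_CH₄ = 0.725 − 0.2729 = 0.452 m.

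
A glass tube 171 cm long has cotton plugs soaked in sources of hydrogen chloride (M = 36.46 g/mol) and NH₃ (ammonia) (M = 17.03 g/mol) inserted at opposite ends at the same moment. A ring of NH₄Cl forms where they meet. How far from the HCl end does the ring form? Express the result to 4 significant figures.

69.42 cm

The fronts meet when d_HCl + d_NH₃ = L with d_HCl/d_NH₃ = √(M_NH₃/M_HCl) (Graham's law). Here √(M_NH₃/M_HCl) = √(17.03/36.46) = 0.6834.
With d_HCl + d_NH₃ = 171 cm, d_NH₃ = 171/(1 + 0.6834) = 101.6 cm.
d_HCl = 171 − 101.6 = 69.42 cm.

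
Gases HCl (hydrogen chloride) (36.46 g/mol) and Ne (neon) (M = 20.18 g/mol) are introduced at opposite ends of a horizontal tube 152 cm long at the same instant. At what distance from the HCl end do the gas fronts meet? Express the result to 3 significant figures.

64.8 cm

Graham's law gives d_HCl/d_Ne = rate_HCl/rate_Ne = √(M_Ne/M_HCl) = √(20.18/36.46) = 0.7440.
With d_HCl + d_Ne = 152 cm, d_Ne = 152/(1 + 0.7440) = 87.16 cm.
d_HCl = 152 − 87.16 = 64.8 cm.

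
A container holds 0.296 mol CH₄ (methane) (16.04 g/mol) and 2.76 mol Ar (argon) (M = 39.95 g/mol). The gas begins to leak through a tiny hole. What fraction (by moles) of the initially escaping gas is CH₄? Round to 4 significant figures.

Effusion rate of each component ∝ n_i/√M_i (partial pressure × 1/√M).
Mole fraction of CH₄ in the effusate = (n_CH₄/√M_CH₄) / (n_CH₄/√M_CH₄ + n_Ar/√M_Ar)
= (0.296/√16.04) / (0.296/√16.04 + 2.76/√39.95) = 0.07391/(0.07391 + 0.4367) = 0.1448.

0.1448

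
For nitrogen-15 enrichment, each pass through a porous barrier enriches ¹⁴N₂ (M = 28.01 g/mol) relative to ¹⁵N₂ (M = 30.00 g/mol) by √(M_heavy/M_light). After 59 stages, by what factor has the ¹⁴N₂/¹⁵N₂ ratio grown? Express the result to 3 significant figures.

7.57

Overall factor = α^59 with α = √(30.00/28.01), i.e. (30.00/28.01)^(59/2).
= 1.07105^(59/2) = 7.57.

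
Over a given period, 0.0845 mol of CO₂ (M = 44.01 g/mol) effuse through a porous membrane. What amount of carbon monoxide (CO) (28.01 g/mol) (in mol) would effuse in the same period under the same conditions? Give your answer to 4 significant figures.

0.1059 mol

By Graham's law, rate_CO/rate_CO₂ = √(M_CO₂/M_CO) = √(44.01/28.01) = √1.571 = 1.253.
So the amount for CO is 0.0845 × 1.253 = 0.1059 mol.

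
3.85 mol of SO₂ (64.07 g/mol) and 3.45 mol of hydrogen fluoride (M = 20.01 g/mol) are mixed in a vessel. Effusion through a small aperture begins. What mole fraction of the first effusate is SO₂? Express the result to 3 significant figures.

Rate_i ∝ x_i/√M_i (Graham's law weighted by mole fraction), so the effusate composition follows n_i/√M_i.
So x_SO₂ in the escaping gas = (n_SO₂/√M_SO₂) / Σ(n_i/√M_i)
= (3.85/√64.07) / (3.85/√64.07 + 3.45/√20.01) = 0.4810/(0.4810 + 0.7713) = 0.384.

0.384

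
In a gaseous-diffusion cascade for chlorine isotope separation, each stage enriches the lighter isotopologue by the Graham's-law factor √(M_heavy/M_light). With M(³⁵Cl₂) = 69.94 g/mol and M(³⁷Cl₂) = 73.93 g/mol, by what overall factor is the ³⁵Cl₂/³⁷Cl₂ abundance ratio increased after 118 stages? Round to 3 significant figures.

After 118 stages the ratio has grown by (√(73.93/69.94))^118 = (73.93/69.94)^(118/2).
= 1.05705^59 = 26.4.

26.4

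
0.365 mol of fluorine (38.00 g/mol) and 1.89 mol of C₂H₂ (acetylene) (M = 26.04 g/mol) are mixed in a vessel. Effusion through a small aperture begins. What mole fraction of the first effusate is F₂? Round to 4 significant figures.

Effusion rate of each component ∝ n_i/√M_i (partial pressure × 1/√M).
x_F₂(eff) = (n_F₂/√M_F₂) / (n_F₂/√M_F₂ + n_C₂H₂/√M_C₂H₂)
= (0.365/√38.00) / (0.365/√38.00 + 1.89/√26.04) = 0.05921/(0.05921 + 0.3704) = 0.1378.

0.1378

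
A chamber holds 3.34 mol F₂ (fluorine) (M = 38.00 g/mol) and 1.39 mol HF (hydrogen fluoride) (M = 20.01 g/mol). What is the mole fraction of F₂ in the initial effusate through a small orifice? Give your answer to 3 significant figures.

The effusion rate of species i is ∝ p_i/√M_i ∝ n_i/√M_i.
So x_F₂ in the escaping gas = (n_F₂/√M_F₂) / Σ(n_i/√M_i)
= (3.34/√38.00) / (3.34/√38.00 + 1.39/√20.01) = 0.5418/(0.5418 + 0.3107) = 0.636.

0.636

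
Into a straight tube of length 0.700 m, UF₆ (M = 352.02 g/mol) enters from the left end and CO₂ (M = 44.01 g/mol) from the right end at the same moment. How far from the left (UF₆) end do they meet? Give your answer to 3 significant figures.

0.183 m

The fronts meet when d_UF₆ + d_CO₂ = L with d_UF₆/d_CO₂ = √(M_CO₂/M_UF₆) (Graham's law). Here √(M_CO₂/M_UF₆) = √(44.01/352.02) = 0.3536.
With d_UF₆ + d_CO₂ = 0.700 m, d_CO₂ = 0.700/(1 + 0.3536) = 0.5171 m.
d_UF₆ = 0.700 − 0.5171 = 0.183 m.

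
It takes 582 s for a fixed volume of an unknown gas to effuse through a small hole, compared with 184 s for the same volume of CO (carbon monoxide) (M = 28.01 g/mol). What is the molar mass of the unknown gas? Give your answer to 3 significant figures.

280 g/mol

Graham's law gives t_X/t_CO = √(M_X/M_CO).
582/184 = 3.163 = √(M_X/28.01)
M_X = 28.01 × 3.163² = 28.01 × 10.00 = 280 g/mol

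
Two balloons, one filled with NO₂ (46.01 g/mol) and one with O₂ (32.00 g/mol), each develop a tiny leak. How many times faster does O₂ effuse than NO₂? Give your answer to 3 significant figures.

1.20

Graham's law gives rate_O₂/rate_NO₂ = √(M_NO₂/M_O₂) = √(46.01/32.00) = √1.438 = 1.20.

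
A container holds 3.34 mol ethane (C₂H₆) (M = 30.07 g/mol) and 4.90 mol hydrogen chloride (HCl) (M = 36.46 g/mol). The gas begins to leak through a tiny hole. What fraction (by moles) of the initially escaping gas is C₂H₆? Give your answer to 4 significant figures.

0.4288

Each component's effusion rate ∝ (its partial pressure)·(1/√M) ∝ n_i/√M_i.
x_C₂H₆(eff) = (n_C₂H₆/√M_C₂H₆) / (n_C₂H₆/√M_C₂H₆ + n_HCl/√M_HCl)
= (3.34/√30.07) / (3.34/√30.07 + 4.90/√36.46) = 0.6091/(0.6091 + 0.8115) = 0.4288.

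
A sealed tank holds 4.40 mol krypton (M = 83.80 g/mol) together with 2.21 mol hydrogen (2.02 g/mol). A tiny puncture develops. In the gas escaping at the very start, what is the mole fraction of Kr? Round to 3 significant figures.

0.236

Effusion rate of each component ∝ n_i/√M_i (partial pressure × 1/√M).
Mole fraction of Kr in the effusate = (n_Kr/√M_Kr) / (n_Kr/√M_Kr + n_H₂/√M_H₂)
= (4.40/√83.80) / (4.40/√83.80 + 2.21/√2.02) = 0.4807/(0.4807 + 1.555) = 0.236.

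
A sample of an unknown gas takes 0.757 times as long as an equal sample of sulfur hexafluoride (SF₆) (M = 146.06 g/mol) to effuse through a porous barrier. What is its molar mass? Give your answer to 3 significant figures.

83.7 g/mol

Graham's law gives t_X/t_SF₆ = √(M_X/M_SF₆).
0.757 = √(M_X/146.06)
M_X = 146.06 × 0.757² = 146.06 × 0.5730 = 83.7 g/mol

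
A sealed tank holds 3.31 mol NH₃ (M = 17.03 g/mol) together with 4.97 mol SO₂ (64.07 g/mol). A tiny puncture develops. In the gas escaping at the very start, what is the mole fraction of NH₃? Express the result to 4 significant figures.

The effusion rate of species i is ∝ p_i/√M_i ∝ n_i/√M_i.
So x_NH₃ in the escaping gas = (n_NH₃/√M_NH₃) / Σ(n_i/√M_i)
= (3.31/√17.03) / (3.31/√17.03 + 4.97/√64.07) = 0.8021/(0.8021 + 0.6209) = 0.5637.

0.5637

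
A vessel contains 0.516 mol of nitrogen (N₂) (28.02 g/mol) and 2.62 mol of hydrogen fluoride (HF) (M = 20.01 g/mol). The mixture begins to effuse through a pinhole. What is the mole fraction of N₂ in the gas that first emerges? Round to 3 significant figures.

0.143

Effusion rate of each component ∝ n_i/√M_i (partial pressure × 1/√M).
x_N₂(eff) = (n_N₂/√M_N₂) / (n_N₂/√M_N₂ + n_HF/√M_HF)
= (0.516/√28.02) / (0.516/√28.02 + 2.62/√20.01) = 0.09748/(0.09748 + 0.5857) = 0.143.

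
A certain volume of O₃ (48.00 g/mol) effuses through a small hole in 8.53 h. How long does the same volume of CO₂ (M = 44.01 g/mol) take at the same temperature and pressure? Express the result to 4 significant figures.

8.168 h

Since effusion rate ∝ 1/√M, t_CO₂/t_O₃ = √(M_CO₂/M_O₃) = √(44.01/48.00) = √0.9169 = 0.9575.
So the time for CO₂ is 8.53 × 0.9575 = 8.168 h.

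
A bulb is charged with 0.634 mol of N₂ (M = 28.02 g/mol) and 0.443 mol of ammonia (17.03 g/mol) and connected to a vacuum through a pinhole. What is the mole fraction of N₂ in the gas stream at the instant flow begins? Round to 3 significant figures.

0.527

Rate_i ∝ x_i/√M_i (Graham's law weighted by mole fraction), so the effusate composition follows n_i/√M_i.
x_N₂(eff) = (n_N₂/√M_N₂) / (n_N₂/√M_N₂ + n_NH₃/√M_NH₃)
= (0.634/√28.02) / (0.634/√28.02 + 0.443/√17.03) = 0.1198/(0.1198 + 0.1073) = 0.527.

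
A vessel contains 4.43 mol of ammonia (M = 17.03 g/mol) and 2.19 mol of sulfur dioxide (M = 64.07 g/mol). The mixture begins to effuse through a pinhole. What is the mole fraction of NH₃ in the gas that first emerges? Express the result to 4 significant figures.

Each component's effusion rate ∝ (its partial pressure)·(1/√M) ∝ n_i/√M_i.
So x_NH₃ in the escaping gas = (n_NH₃/√M_NH₃) / Σ(n_i/√M_i)
= (4.43/√17.03) / (4.43/√17.03 + 2.19/√64.07) = 1.073/(1.073 + 0.2736) = 0.7969.

0.7969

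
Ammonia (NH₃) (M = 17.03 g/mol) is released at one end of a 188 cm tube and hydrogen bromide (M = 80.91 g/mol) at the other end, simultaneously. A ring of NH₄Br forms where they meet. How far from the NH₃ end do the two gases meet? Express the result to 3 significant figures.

The fronts meet when d_NH₃ + d_HBr = L with d_NH₃/d_HBr = √(M_HBr/M_NH₃) (Graham's law). Here √(M_HBr/M_NH₃) = √(80.91/17.03) = 2.180.
With d_NH₃ + d_HBr = 188 cm, d_HBr = 188/(1 + 2.180) = 59.13 cm.
d_NH₃ = 188 − 59.13 = 129 cm.

129 cm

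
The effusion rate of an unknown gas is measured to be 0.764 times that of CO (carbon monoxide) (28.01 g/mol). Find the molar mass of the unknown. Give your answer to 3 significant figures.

By Graham's law, rate_X/rate_CO = √(M_CO/M_X).
0.764 = √(28.01/M_X)
M_X = 28.01 / 0.764² = 28.01 / 0.5837 = 48.0 g/mol

48.0 g/mol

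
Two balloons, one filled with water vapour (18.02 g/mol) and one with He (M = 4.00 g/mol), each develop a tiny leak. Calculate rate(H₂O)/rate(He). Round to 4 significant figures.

By Graham's law, rate_H₂O/rate_He = √(M_He/M_H₂O) = √(4.00/18.02) = √0.2220 = 0.4711.

0.4711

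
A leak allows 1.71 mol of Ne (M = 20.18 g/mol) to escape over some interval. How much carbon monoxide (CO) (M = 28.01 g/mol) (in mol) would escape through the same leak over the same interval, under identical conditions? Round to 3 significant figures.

1.45 mol

By Graham's law, rate_CO/rate_Ne = √(M_Ne/M_CO) = √(20.18/28.01) = √0.7205 = 0.8488.
So the amount for CO is 1.71 × 0.8488 = 1.45 mol.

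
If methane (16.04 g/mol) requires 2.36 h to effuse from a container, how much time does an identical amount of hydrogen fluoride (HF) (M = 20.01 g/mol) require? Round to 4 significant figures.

From Graham's law, t_HF/t_CH₄ = √(M_HF/M_CH₄) = √(20.01/16.04) = √1.248 = 1.117.
So the time for HF is 2.36 × 1.117 = 2.636 h.

2.636 h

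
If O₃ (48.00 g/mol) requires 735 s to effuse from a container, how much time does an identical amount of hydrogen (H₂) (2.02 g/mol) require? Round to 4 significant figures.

Using Graham's law: t_H₂/t_O₃ = √(M_H₂/M_O₃) = √(2.02/48.00) = √0.04208 = 0.2051.
So the time for H₂ is 735 × 0.2051 = 150.8 s.

150.8 s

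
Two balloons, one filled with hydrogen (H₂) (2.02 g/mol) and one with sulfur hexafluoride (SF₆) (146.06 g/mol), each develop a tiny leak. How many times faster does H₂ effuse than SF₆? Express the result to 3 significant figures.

Graham's law gives rate_H₂/rate_SF₆ = √(M_SF₆/M_H₂) = √(146.06/2.02) = √72.31 = 8.50.

8.50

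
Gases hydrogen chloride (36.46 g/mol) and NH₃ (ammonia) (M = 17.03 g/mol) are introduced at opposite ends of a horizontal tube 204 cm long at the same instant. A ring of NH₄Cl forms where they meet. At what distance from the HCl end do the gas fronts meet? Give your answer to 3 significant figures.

Graham's law gives d_HCl/d_NH₃ = rate_HCl/rate_NH₃ = √(M_NH₃/M_HCl) = √(17.03/36.46) = 0.6834.
With d_HCl + d_NH₃ = 204 cm, d_NH₃ = 204/(1 + 0.6834) = 121.2 cm.
d_HCl = 204 − 121.2 = 82.8 cm.

82.8 cm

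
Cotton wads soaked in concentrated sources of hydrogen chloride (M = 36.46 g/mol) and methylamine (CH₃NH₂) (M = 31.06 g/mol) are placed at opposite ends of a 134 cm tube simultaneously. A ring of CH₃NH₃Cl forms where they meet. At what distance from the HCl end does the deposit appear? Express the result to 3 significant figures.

In equal time, each gas travels a distance ∝ its rate ∝ 1/√M, so d_HCl/d_CH₃NH₂ = √(M_CH₃NH₂/M_HCl) = √(31.06/36.46) = 0.9230.
With d_HCl + d_CH₃NH₂ = 134 cm, d_CH₃NH₂ = 134/(1 + 0.9230) = 69.68 cm.
d_HCl = 134 − 69.68 = 64.3 cm.

64.3 cm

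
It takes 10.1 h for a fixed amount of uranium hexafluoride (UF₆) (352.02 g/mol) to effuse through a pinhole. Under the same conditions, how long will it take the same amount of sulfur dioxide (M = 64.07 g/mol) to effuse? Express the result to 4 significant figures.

Using Graham's law: t_SO₂/t_UF₆ = √(M_SO₂/M_UF₆) = √(64.07/352.02) = √0.1820 = 0.4266.
So the time for SO₂ is 10.1 × 0.4266 = 4.309 h.

4.309 h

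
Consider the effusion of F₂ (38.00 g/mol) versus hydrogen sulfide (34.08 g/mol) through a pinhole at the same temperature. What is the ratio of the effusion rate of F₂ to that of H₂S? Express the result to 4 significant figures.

By Graham's law, rate_F₂/rate_H₂S = √(M_H₂S/M_F₂) = √(34.08/38.00) = √0.8968 = 0.9470.

0.9470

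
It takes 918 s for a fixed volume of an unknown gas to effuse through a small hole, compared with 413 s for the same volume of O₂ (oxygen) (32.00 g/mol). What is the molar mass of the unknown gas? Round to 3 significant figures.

Since effusion rate ∝ 1/√M, t_X/t_O₂ = √(M_X/M_O₂).
918/413 = 2.223 = √(M_X/32.00)
M_X = 32.00 × 2.223² = 32.00 × 4.941 = 158 g/mol

158 g/mol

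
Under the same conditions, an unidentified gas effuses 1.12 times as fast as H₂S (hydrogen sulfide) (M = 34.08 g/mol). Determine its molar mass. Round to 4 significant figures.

27.17 g/mol

From Graham's law, rate_X/rate_H₂S = √(M_H₂S/M_X).
1.12 = √(34.08/M_X)
M_X = 34.08 / 1.12² = 34.08 / 1.254 = 27.17 g/mol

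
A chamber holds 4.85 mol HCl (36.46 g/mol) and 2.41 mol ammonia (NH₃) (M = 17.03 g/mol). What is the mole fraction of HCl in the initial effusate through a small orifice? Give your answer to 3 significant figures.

Each component's effusion rate ∝ (its partial pressure)·(1/√M) ∝ n_i/√M_i.
Mole fraction of HCl in the effusate = (n_HCl/√M_HCl) / (n_HCl/√M_HCl + n_NH₃/√M_NH₃)
= (4.85/√36.46) / (4.85/√36.46 + 2.41/√17.03) = 0.8032/(0.8032 + 0.5840) = 0.579.

0.579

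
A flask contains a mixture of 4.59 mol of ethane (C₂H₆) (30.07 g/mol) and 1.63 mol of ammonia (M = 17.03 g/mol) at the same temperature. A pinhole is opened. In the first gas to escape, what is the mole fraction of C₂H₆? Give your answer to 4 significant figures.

Effusion rate of each component ∝ n_i/√M_i (partial pressure × 1/√M).
x_C₂H₆(eff) = (n_C₂H₆/√M_C₂H₆) / (n_C₂H₆/√M_C₂H₆ + n_NH₃/√M_NH₃)
= (4.59/√30.07) / (4.59/√30.07 + 1.63/√17.03) = 0.8370/(0.8370 + 0.3950) = 0.6794.

0.6794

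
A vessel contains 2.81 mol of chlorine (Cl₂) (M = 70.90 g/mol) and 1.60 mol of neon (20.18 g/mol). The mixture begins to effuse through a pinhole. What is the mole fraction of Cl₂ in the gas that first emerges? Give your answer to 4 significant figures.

0.4837

Effusion rate of each component ∝ n_i/√M_i (partial pressure × 1/√M).
So x_Cl₂ in the escaping gas = (n_Cl₂/√M_Cl₂) / Σ(n_i/√M_i)
= (2.81/√70.90) / (2.81/√70.90 + 1.60/√20.18) = 0.3337/(0.3337 + 0.3562) = 0.4837.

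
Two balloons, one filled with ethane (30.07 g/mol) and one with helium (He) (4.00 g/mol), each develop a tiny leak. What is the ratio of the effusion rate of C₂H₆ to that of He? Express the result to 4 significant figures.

0.3647

From Graham's law, rate_C₂H₆/rate_He = √(M_He/M_C₂H₆) = √(4.00/30.07) = √0.1330 = 0.3647.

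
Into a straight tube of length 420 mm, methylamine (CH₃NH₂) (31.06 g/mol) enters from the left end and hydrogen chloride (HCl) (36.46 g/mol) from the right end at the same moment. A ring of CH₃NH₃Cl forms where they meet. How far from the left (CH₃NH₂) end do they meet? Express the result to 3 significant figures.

218 mm

In equal time, each gas travels a distance ∝ its rate ∝ 1/√M, so d_CH₃NH₂/d_HCl = √(M_HCl/M_CH₃NH₂) = √(36.46/31.06) = 1.083.
With d_CH₃NH₂ + d_HCl = 420 mm, d_HCl = 420/(1 + 1.083) = 201.6 mm.
d_CH₃NH₂ = 420 − 201.6 = 218 mm.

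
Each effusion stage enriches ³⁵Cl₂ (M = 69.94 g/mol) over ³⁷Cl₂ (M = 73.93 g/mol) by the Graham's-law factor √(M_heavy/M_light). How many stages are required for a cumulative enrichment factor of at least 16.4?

With α = √(73.93/69.94) per stage, ln α = ½ ln(1.05705) = 0.02774.
Need α^N ≥ 16.4 ⇒ N ≥ ln(16.4) / ln α = 2.797 / 0.02774 = 100.84.
Minimum whole number of stages: N = 101.

101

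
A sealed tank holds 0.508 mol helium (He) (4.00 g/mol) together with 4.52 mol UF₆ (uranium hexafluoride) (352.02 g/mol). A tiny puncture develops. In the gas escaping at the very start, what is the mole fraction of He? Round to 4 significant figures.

Effusion rate of each component ∝ n_i/√M_i (partial pressure × 1/√M).
x_He(eff) = (n_He/√M_He) / (n_He/√M_He + n_UF₆/√M_UF₆)
= (0.508/√4.00) / (0.508/√4.00 + 4.52/√352.02) = 0.2540/(0.2540 + 0.2409) = 0.5132.

0.5132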